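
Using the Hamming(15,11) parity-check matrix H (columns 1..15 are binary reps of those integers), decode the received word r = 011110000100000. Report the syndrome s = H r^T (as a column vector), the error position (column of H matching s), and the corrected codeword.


s = (1, 0, 1, 0)^T, error position = 10, corrected codeword c = 011110000000000

Compute s = H r^T mod 2 one row at a time:
  s_1 = 0 + 0 + 1 + 0 + 0 + 0 + 0 + 0 = 1 ≡ 1 (mod 2).
  s_2 = 1 + 1 + 0 + 0 + 0 + 0 + 0 + 0 = 2 ≡ 0 (mod 2).
  s_3 = 1 + 1 + 0 + 0 + 1 + 0 + 0 + 0 = 3 ≡ 1 (mod 2).
  s_4 = 0 + 1 + 1 + 0 + 0 + 0 + 0 + 0 = 2 ≡ 0 (mod 2).
s = (1, 0, 1, 0)^T — this equals column 10 of H (binary 1010), so error is at position 10.
Correct: flip bit 10 of r = 011110000100000 to get c = 011110000000000.


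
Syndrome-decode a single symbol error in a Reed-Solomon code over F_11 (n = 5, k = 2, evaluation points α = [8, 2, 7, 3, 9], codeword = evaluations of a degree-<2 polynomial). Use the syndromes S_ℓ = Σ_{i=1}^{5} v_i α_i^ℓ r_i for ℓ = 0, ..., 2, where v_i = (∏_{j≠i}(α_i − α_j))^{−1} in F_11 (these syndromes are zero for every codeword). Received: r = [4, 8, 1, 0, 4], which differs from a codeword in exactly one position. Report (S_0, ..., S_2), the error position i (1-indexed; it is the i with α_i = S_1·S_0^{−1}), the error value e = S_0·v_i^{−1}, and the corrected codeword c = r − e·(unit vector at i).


S = (9, 4, 3), error at position 5, error magnitude e = 8, c = [4, 8, 1, 0, 7].

Step 1: column multipliers v_i = (∏_{j≠i}(α_i − α_j))^{−1} mod 11.
  i = 1 (α = 8): (8−2)(8−7)(8−3)(8−9) = 6·1·5·(−1) = −30 ≡ 3, so v_1 = 3^{−1} = 4 (mod 11).
  i = 2 (α = 2): (2−8)(2−7)(2−3)(2−9) = (−6)·(−5)·(−1)·(−7) = 210 ≡ 1, so v_2 = 1^{−1} = 1 (mod 11).
  i = 3 (α = 7): (7−8)(7−2)(7−3)(7−9) = (−1)·5·4·(−2) = 40 ≡ 7, so v_3 = 7^{−1} = 8 (mod 11).
  i = 4 (α = 3): (3−8)(3−2)(3−7)(3−9) = (−5)·1·(−4)·(−6) = −120 ≡ 1, so v_4 = 1^{−1} = 1 (mod 11).
  i = 5 (α = 9): (9−8)(9−2)(9−7)(9−3) = 1·7·2·6 = 84 ≡ 7, so v_5 = 7^{−1} = 8 (mod 11).
  v = [4, 1, 8, 1, 8].
Step 2: syndromes of r = [4, 8, 1, 0, 4] (all sums mod 11).
  S_0 = Σ v_i r_i = 4·4 + 1·8 + 8·1 + 1·0 + 8·4 = 64 ≡ 9.
  S_1 = Σ v_i α_i r_i = 4·8·4 + 1·2·8 + 8·7·1 + 1·3·0 + 8·9·4 = 488 ≡ 4.
  α_i^2 mod 11 = [9, 4, 5, 9, 4].
  S_2 = Σ v_i α_i^2 r_i = 4·9·4 + 1·4·8 + 8·5·1 + 1·9·0 + 8·4·4 = 344 ≡ 3.
  S = (9, 4, 3) ≠ 0, so r is not a codeword (an error is present).
Step 3: locate the error. For a single error e at position i, S_ℓ = v_i·e·α_i^ℓ, so α_err = S_1/S_0.
  S_0^{−1} = 9^{−1} = 5 (mod 11), so α_err = 4·5 = 20 ≡ 9 = α_5. Error position i = 5.
  Consistency check: S_2/S_1 = 3·3 = 9 ≡ 9 = α_err ✓ (single-error assumption holds).
Step 4: error magnitude e = S_0/v_5 = S_0·∏_{j≠5}(α_5 − α_j) = 9·7 = 63 ≡ 8 (mod 11).
Step 5: correct position 5: c_5 = r_5 − e = 4 − 8 ≡ 7 (mod 11). Hence c = [4, 8, 1, 0, 7].
  Check: interpolating c through the α_i gives m(x) = 2 + 3·x (degree < 2) with m(α_i) = c_i for every i, so c is indeed a codeword.


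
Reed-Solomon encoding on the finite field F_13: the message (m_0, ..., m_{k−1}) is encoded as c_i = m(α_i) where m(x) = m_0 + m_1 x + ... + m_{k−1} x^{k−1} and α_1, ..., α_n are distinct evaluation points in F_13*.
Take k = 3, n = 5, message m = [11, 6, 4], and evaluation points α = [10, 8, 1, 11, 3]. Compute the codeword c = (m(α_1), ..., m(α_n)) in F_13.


c = [3, 3, 8, 2, 0]

Message polynomial: m(x) = 11 + 6·x + 4·x^2 (mod 13).
For each evaluation point α_i, compute m(α_i) mod 13:
  α_1 = 10: Horner steps 4 → 7 → 3, so m(10) = 3.
  α_2 = 8: Horner steps 4 → 12 → 3, so m(8) = 3.
  α_3 = 1: Horner steps 4 → 10 → 8, so m(1) = 8.
  α_4 = 11: Horner steps 4 → 11 → 2, so m(11) = 2.
  α_5 = 3: Horner steps 4 → 5 → 0, so m(3) = 0.
Codeword c = [3, 3, 8, 2, 0] ∈ F_13^5.


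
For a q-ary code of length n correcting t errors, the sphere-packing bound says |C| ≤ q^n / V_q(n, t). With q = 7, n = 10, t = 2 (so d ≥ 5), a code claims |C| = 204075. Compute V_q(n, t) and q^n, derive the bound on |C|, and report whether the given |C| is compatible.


V_q(n, t) = 1681, q^n = 282475249, Hamming bound = 168040, |C| = 204075 > bound (violated).

Step 1: Compute V_q(n, t) = Σ_{j=0}^2 C(n, j) (q−1)^j.
  j = 0: C(10,0)·(6)^0 = 1·1 = 1.
  j = 1: C(10,1)·(6)^1 = 10·6 = 60.
  j = 2: C(10,2)·(6)^2 = 45·36 = 1620.
  V_q(n, t) = 1 + 60 + 1620 = 1681.
Step 2: q^n = 7^10 = 282475249.
Step 3: Hamming bound ⌊q^n / V_q(n,t)⌋ = ⌊282475249/1681⌋ = 168040.
Step 4: Compare |C| = 204075 to 168040: violated.
The claimed |C| lies above the Hamming bound, so no 7-ary code of length 10 with d ≥ 5 can have 204075 codewords.


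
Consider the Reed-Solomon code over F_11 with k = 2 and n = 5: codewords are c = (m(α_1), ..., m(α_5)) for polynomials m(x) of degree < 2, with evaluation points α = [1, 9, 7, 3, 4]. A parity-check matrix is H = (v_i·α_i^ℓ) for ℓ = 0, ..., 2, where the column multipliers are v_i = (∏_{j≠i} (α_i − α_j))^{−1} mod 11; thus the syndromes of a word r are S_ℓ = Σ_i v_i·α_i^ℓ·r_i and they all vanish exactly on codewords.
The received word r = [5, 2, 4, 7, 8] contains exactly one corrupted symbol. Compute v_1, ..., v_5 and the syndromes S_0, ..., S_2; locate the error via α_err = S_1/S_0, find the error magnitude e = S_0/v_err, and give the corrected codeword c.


S = (7, 5, 2), error at position 3, error magnitude e = 4, c = [5, 2, 0, 7, 8].

Step 1: column multipliers v_i = (∏_{j≠i}(α_i − α_j))^{−1} mod 11.
  i = 1 (α = 1): (1−9)(1−7)(1−3)(1−4) = (−8)·(−6)·(−2)·(−3) = 288 ≡ 2, so v_1 = 2^{−1} = 6 (mod 11).
  i = 2 (α = 9): (9−1)(9−7)(9−3)(9−4) = 8·2·6·5 = 480 ≡ 7, so v_2 = 7^{−1} = 8 (mod 11).
  i = 3 (α = 7): (7−1)(7−9)(7−3)(7−4) = 6·(−2)·4·3 = −144 ≡ 10, so v_3 = 10^{−1} = 10 (mod 11).
  i = 4 (α = 3): (3−1)(3−9)(3−7)(3−4) = 2·(−6)·(−4)·(−1) = −48 ≡ 7, so v_4 = 7^{−1} = 8 (mod 11).
  i = 5 (α = 4): (4−1)(4−9)(4−7)(4−3) = 3·(−5)·(−3)·1 = 45 ≡ 1, so v_5 = 1^{−1} = 1 (mod 11).
  v = [6, 8, 10, 8, 1].
Step 2: syndromes of r = [5, 2, 4, 7, 8] (all sums mod 11).
  S_0 = Σ v_i r_i = 6·5 + 8·2 + 10·4 + 8·7 + 1·8 = 150 ≡ 7.
  S_1 = Σ v_i α_i r_i = 6·1·5 + 8·9·2 + 10·7·4 + 8·3·7 + 1·4·8 = 654 ≡ 5.
  α_i^2 mod 11 = [1, 4, 5, 9, 5].
  S_2 = Σ v_i α_i^2 r_i = 6·1·5 + 8·4·2 + 10·5·4 + 8·9·7 + 1·5·8 = 838 ≡ 2.
  S = (7, 5, 2) ≠ 0, so r is not a codeword (an error is present).
Step 3: locate the error. For a single error e at position i, S_ℓ = v_i·e·α_i^ℓ, so α_err = S_1/S_0.
  S_0^{−1} = 7^{−1} = 8 (mod 11), so α_err = 5·8 = 40 ≡ 7 = α_3. Error position i = 3.
  Consistency check: S_2/S_1 = 2·9 = 18 ≡ 7 = α_err ✓ (single-error assumption holds).
Step 4: error magnitude e = S_0/v_3 = S_0·∏_{j≠3}(α_3 − α_j) = 7·10 = 70 ≡ 4 (mod 11).
Step 5: correct position 3: c_3 = r_3 − e = 4 − 4 ≡ 0 (mod 11). Hence c = [5, 2, 0, 7, 8].
  Check: interpolating c through the α_i gives m(x) = 4 + 1·x (degree < 2) with m(α_i) = c_i for every i, so c is indeed a codeword.


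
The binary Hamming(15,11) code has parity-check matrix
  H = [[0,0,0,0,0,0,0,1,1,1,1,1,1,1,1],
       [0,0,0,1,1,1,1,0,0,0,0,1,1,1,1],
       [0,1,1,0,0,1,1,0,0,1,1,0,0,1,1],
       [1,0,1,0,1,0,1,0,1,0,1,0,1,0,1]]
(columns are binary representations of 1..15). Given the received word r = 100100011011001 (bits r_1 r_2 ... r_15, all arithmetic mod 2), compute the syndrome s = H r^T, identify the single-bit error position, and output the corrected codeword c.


s = (1, 1, 0, 0)^T, error position = 12, corrected codeword c = 100100011010001

Compute s = H r^T mod 2 one row at a time:
  s_1 = 1 + 1 + 0 + 1 + 1 + 0 + 0 + 1 = 5 ≡ 1 (mod 2).
  s_2 = 1 + 0 + 0 + 0 + 1 + 0 + 0 + 1 = 3 ≡ 1 (mod 2).
  s_3 = 0 + 0 + 0 + 0 + 0 + 1 + 0 + 1 = 2 ≡ 0 (mod 2).
  s_4 = 1 + 0 + 0 + 0 + 1 + 1 + 0 + 1 = 4 ≡ 0 (mod 2).
s = (1, 1, 0, 0)^T — this equals column 12 of H (binary 1100), so error is at position 12.
Correct: flip bit 12 of r = 100100011011001 to get c = 100100011010001.


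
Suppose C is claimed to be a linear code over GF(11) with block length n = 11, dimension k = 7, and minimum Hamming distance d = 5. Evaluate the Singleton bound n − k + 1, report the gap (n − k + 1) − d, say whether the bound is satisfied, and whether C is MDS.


Singleton RHS = n − k + 1 = 5, slack = 0, bound satisfied, MDS.

Singleton bound: d ≤ n − k + 1.
Here n = 11, k = 7, so n − k + 1 = 5.
Given d = 5, check d ≤ 5: YES.
Slack = (n − k + 1) − d = 0.
The code is MDS (slack = 0).
Description: the claimed parameters are [11, 7, 5]_11; such a code would be MDS (meets Singleton bound).


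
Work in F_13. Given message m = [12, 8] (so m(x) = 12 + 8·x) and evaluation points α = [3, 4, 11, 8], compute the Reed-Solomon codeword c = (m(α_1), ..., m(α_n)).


c = [10, 5, 9, 11]

Message polynomial: m(x) = 12 + 8·x (mod 13).
For each evaluation point α_i, compute m(α_i) mod 13:
  α_1 = 3: Horner steps 8 → 10, so m(3) = 10.
  α_2 = 4: Horner steps 8 → 5, so m(4) = 5.
  α_3 = 11: Horner steps 8 → 9, so m(11) = 9.
  α_4 = 8: Horner steps 8 → 11, so m(8) = 11.
Codeword c = [10, 5, 9, 11] ∈ F_13^4.


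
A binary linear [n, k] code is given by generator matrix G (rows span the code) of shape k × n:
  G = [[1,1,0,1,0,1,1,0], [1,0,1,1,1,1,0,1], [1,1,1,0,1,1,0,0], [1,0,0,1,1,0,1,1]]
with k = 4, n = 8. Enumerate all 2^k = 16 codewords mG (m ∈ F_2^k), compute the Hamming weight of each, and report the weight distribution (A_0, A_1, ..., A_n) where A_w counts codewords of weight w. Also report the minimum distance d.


Weight distribution: A_0 = 1, A_3 = 4, A_4 = 5, A_5 = 4, A_6 = 2. Minimum distance d = 3.

Enumerate all 2^4 = 16 messages m ∈ F_2^4.
For each, compute codeword c = mG in F_2^8, then tally its weight.
  m = 0000 → c = 00000000, weight = 0.
  m = 1000 → c = 11010110, weight = 5.
  m = 0100 → c = 10111101, weight = 6.
  m = 1100 → c = 01101011, weight = 5.
  m = 0010 → c = 11101100, weight = 5.
  m = 1010 → c = 00111010, weight = 4.
  m = 0110 → c = 01010001, weight = 3.
  m = 1110 → c = 10000111, weight = 4.
  m = 0001 → c = 10011011, weight = 5.
  m = 1001 → c = 01001101, weight = 4.
  m = 0101 → c = 00100110, weight = 3.
  m = 1101 → c = 11110000, weight = 4.
  m = 0011 → c = 01110111, weight = 6.
  m = 1011 → c = 10100001, weight = 3.
  m = 0111 → c = 11001010, weight = 4.
  m = 1111 → c = 00011100, weight = 3.
Tally weights:
  weight 0: 1 codewords.
  weight 3: 4 codewords.
  weight 4: 5 codewords.
  weight 5: 4 codewords.
  weight 6: 2 codewords.
Minimum distance d = smallest w > 0 with A_w > 0 = 3.
Sanity: Σ A_w = 16 = 2^4 = 16 ✓.


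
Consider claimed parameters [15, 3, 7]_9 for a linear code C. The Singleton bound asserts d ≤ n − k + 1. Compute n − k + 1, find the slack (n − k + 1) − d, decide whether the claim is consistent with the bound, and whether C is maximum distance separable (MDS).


Singleton RHS = n − k + 1 = 13, slack = 6, bound satisfied, not MDS.

Singleton bound: d ≤ n − k + 1.
Here n = 15, k = 3, so n − k + 1 = 13.
Given d = 7, check d ≤ 13: YES.
Slack = (n − k + 1) − d = 6.
The code is NOT MDS (slack = 6 > 0).
Description: the claimed parameters are [15, 3, 7]_9; such a code would be non-MDS.


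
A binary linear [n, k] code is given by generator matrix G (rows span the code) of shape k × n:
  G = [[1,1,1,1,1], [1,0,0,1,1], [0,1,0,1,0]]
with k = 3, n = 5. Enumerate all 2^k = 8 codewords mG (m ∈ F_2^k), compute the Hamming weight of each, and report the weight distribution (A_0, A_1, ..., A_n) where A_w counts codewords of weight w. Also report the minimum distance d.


Weight distribution: A_0 = 1, A_2 = 3, A_3 = 3, A_5 = 1. Minimum distance d = 2.

Enumerate all 2^3 = 8 messages m ∈ F_2^3.
For each, compute codeword c = mG in F_2^5, then tally its weight.
  m = 000 → c = 00000, weight = 0.
  m = 100 → c = 11111, weight = 5.
  m = 010 → c = 10011, weight = 3.
  m = 110 → c = 01100, weight = 2.
  m = 001 → c = 01010, weight = 2.
  m = 101 → c = 10101, weight = 3.
  m = 011 → c = 11001, weight = 3.
  m = 111 → c = 00110, weight = 2.
Tally weights:
  weight 0: 1 codewords.
  weight 2: 3 codewords.
  weight 3: 3 codewords.
  weight 5: 1 codewords.
Minimum distance d = smallest w > 0 with A_w > 0 = 2.
Sanity: Σ A_w = 8 = 2^3 = 8 ✓.


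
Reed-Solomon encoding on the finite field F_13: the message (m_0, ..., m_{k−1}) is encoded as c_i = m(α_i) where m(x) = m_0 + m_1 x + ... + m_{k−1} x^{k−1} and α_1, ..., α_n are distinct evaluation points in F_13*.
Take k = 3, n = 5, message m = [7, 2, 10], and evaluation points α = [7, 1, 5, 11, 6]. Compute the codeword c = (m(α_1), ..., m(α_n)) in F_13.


c = [4, 6, 7, 4, 2]

Message polynomial: m(x) = 7 + 2·x + 10·x^2 (mod 13).
For each evaluation point α_i, compute m(α_i) mod 13:
  α_1 = 7: Horner steps 10 → 7 → 4, so m(7) = 4.
  α_2 = 1: Horner steps 10 → 12 → 6, so m(1) = 6.
  α_3 = 5: Horner steps 10 → 0 → 7, so m(5) = 7.
  α_4 = 11: Horner steps 10 → 8 → 4, so m(11) = 4.
  α_5 = 6: Horner steps 10 → 10 → 2, so m(6) = 2.
Codeword c = [4, 6, 7, 4, 2] ∈ F_13^5.


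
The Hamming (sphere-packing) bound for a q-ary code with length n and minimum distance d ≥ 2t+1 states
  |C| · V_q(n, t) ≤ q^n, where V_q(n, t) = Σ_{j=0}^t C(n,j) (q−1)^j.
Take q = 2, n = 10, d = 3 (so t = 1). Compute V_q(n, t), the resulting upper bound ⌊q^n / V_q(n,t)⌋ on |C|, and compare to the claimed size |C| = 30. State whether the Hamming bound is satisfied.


V_q(n, t) = 11, q^n = 1024, Hamming bound = 93, |C| = 30 ≤ bound (satisfied).

Step 1: Compute V_q(n, t) = Σ_{j=0}^1 C(n, j) (q−1)^j.
  j = 0: C(10,0)·(1)^0 = 1·1 = 1.
  j = 1: C(10,1)·(1)^1 = 10·1 = 10.
  V_q(n, t) = 1 + 10 = 11.
Step 2: q^n = 2^10 = 1024.
Step 3: Hamming bound ⌊q^n / V_q(n,t)⌋ = ⌊1024/11⌋ = 93.
Step 4: Compare |C| = 30 to 93: satisfied.
The claimed |C| lies below the Hamming bound.


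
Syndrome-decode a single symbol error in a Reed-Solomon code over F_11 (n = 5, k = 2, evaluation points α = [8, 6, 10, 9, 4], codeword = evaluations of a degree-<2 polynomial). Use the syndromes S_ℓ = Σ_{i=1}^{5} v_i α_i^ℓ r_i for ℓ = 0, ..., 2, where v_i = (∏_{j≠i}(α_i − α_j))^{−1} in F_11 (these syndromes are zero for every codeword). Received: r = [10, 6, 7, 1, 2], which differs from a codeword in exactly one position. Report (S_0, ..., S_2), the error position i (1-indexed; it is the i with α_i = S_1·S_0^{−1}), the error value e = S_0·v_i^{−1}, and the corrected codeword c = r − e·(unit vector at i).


S = (1, 10, 1), error at position 3, error magnitude e = 4, c = [10, 6, 3, 1, 2].

Step 1: column multipliers v_i = (∏_{j≠i}(α_i − α_j))^{−1} mod 11.
  i = 1 (α = 8): (8−6)(8−10)(8−9)(8−4) = 2·(−2)·(−1)·4 = 16 ≡ 5, so v_1 = 5^{−1} = 9 (mod 11).
  i = 2 (α = 6): (6−8)(6−10)(6−9)(6−4) = (−2)·(−4)·(−3)·2 = −48 ≡ 7, so v_2 = 7^{−1} = 8 (mod 11).
  i = 3 (α = 10): (10−8)(10−6)(10−9)(10−4) = 2·4·1·6 = 48 ≡ 4, so v_3 = 4^{−1} = 3 (mod 11).
  i = 4 (α = 9): (9−8)(9−6)(9−10)(9−4) = 1·3·(−1)·5 = −15 ≡ 7, so v_4 = 7^{−1} = 8 (mod 11).
  i = 5 (α = 4): (4−8)(4−6)(4−10)(4−9) = (−4)·(−2)·(−6)·(−5) = 240 ≡ 9, so v_5 = 9^{−1} = 5 (mod 11).
  v = [9, 8, 3, 8, 5].
Step 2: syndromes of r = [10, 6, 7, 1, 2] (all sums mod 11).
  S_0 = Σ v_i r_i = 9·10 + 8·6 + 3·7 + 8·1 + 5·2 = 177 ≡ 1.
  S_1 = Σ v_i α_i r_i = 9·8·10 + 8·6·6 + 3·10·7 + 8·9·1 + 5·4·2 = 1330 ≡ 10.
  α_i^2 mod 11 = [9, 3, 1, 4, 5].
  S_2 = Σ v_i α_i^2 r_i = 9·9·10 + 8·3·6 + 3·1·7 + 8·4·1 + 5·5·2 = 1057 ≡ 1.
  S = (1, 10, 1) ≠ 0, so r is not a codeword (an error is present).
Step 3: locate the error. For a single error e at position i, S_ℓ = v_i·e·α_i^ℓ, so α_err = S_1/S_0.
  S_0^{−1} = 1^{−1} = 1 (mod 11), so α_err = 10·1 = 10 ≡ 10 = α_3. Error position i = 3.
  Consistency check: S_2/S_1 = 1·10 = 10 ≡ 10 = α_err ✓ (single-error assumption holds).
Step 4: error magnitude e = S_0/v_3 = S_0·∏_{j≠3}(α_3 − α_j) = 1·4 = 4 ≡ 4 (mod 11).
Step 5: correct position 3: c_3 = r_3 − e = 7 − 4 ≡ 3 (mod 11). Hence c = [10, 6, 3, 1, 2].
  Check: interpolating c through the α_i gives m(x) = 5 + 2·x (degree < 2) with m(α_i) = c_i for every i, so c is indeed a codeword.


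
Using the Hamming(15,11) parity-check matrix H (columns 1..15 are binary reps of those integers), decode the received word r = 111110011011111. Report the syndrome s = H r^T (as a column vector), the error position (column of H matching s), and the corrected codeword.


s = (1, 0, 1, 1)^T, error position = 11, corrected codeword c = 111110011001111

Compute s = H r^T mod 2 one row at a time:
  s_1 = 1 + 1 + 0 + 1 + 1 + 1 + 1 + 1 = 7 ≡ 1 (mod 2).
  s_2 = 1 + 1 + 0 + 0 + 1 + 1 + 1 + 1 = 6 ≡ 0 (mod 2).
  s_3 = 1 + 1 + 0 + 0 + 0 + 1 + 1 + 1 = 5 ≡ 1 (mod 2).
  s_4 = 1 + 1 + 1 + 0 + 1 + 1 + 1 + 1 = 7 ≡ 1 (mod 2).
s = (1, 0, 1, 1)^T — this equals column 11 of H (binary 1011), so error is at position 11.
Correct: flip bit 11 of r = 111110011011111 to get c = 111110011001111.


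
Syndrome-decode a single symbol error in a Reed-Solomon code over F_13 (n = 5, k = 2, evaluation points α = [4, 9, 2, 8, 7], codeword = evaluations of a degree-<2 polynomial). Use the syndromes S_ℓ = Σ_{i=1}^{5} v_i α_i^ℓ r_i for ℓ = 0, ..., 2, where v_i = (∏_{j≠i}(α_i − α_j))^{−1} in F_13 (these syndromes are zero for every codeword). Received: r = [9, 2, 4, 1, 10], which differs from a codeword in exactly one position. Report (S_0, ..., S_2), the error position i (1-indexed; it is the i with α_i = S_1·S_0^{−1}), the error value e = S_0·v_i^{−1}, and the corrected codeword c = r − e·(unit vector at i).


S = (4, 6, 9), error at position 4, error magnitude e = 8, c = [9, 2, 4, 6, 10].

Step 1: column multipliers v_i = (∏_{j≠i}(α_i − α_j))^{−1} mod 13.
  i = 1 (α = 4): (4−9)(4−2)(4−8)(4−7) = (−5)·2·(−4)·(−3) = −120 ≡ 10, so v_1 = 10^{−1} = 4 (mod 13).
  i = 2 (α = 9): (9−4)(9−2)(9−8)(9−7) = 5·7·1·2 = 70 ≡ 5, so v_2 = 5^{−1} = 8 (mod 13).
  i = 3 (α = 2): (2−4)(2−9)(2−8)(2−7) = (−2)·(−7)·(−6)·(−5) = 420 ≡ 4, so v_3 = 4^{−1} = 10 (mod 13).
  i = 4 (α = 8): (8−4)(8−9)(8−2)(8−7) = 4·(−1)·6·1 = −24 ≡ 2, so v_4 = 2^{−1} = 7 (mod 13).
  i = 5 (α = 7): (7−4)(7−9)(7−2)(7−8) = 3·(−2)·5·(−1) = 30 ≡ 4, so v_5 = 4^{−1} = 10 (mod 13).
  v = [4, 8, 10, 7, 10].
Step 2: syndromes of r = [9, 2, 4, 1, 10] (all sums mod 13).
  S_0 = Σ v_i r_i = 4·9 + 8·2 + 10·4 + 7·1 + 10·10 = 199 ≡ 4.
  S_1 = Σ v_i α_i r_i = 4·4·9 + 8·9·2 + 10·2·4 + 7·8·1 + 10·7·10 = 1124 ≡ 6.
  α_i^2 mod 13 = [3, 3, 4, 12, 10].
  S_2 = Σ v_i α_i^2 r_i = 4·3·9 + 8·3·2 + 10·4·4 + 7·12·1 + 10·10·10 = 1400 ≡ 9.
  S = (4, 6, 9) ≠ 0, so r is not a codeword (an error is present).
Step 3: locate the error. For a single error e at position i, S_ℓ = v_i·e·α_i^ℓ, so α_err = S_1/S_0.
  S_0^{−1} = 4^{−1} = 10 (mod 13), so α_err = 6·10 = 60 ≡ 8 = α_4. Error position i = 4.
  Consistency check: S_2/S_1 = 9·11 = 99 ≡ 8 = α_err ✓ (single-error assumption holds).
Step 4: error magnitude e = S_0/v_4 = S_0·∏_{j≠4}(α_4 − α_j) = 4·2 = 8 ≡ 8 (mod 13).
Step 5: correct position 4: c_4 = r_4 − e = 1 − 8 ≡ 6 (mod 13). Hence c = [9, 2, 4, 6, 10].
  Check: interpolating c through the α_i gives m(x) = 12 + 9·x (degree < 2) with m(α_i) = c_i for every i, so c is indeed a codeword.


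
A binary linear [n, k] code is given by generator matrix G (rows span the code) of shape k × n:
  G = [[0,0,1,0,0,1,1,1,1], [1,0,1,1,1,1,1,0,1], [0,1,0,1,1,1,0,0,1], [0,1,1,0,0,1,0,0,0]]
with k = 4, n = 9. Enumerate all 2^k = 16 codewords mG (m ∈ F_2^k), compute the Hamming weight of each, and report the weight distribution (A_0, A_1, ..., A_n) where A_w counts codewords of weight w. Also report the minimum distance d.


Weight distribution: A_0 = 1, A_3 = 2, A_4 = 5, A_5 = 4, A_6 = 2, A_7 = 2. Minimum distance d = 3.

Enumerate all 2^4 = 16 messages m ∈ F_2^4.
For each, compute codeword c = mG in F_2^9, then tally its weight.
  m = 0000 → c = 000000000, weight = 0.
  m = 1000 → c = 001001111, weight = 5.
  m = 0100 → c = 101111101, weight = 7.
  m = 1100 → c = 100110010, weight = 4.
  m = 0010 → c = 010111001, weight = 5.
  m = 1010 → c = 011110110, weight = 6.
  m = 0110 → c = 111000100, weight = 4.
  m = 1110 → c = 110001011, weight = 5.
  m = 0001 → c = 011001000, weight = 3.
  m = 1001 → c = 010000111, weight = 4.
  m = 0101 → c = 110110101, weight = 6.
  m = 1101 → c = 111111010, weight = 7.
  m = 0011 → c = 001110001, weight = 4.
  m = 1011 → c = 000111110, weight = 5.
  m = 0111 → c = 100001100, weight = 3.
  m = 1111 → c = 101000011, weight = 4.
Tally weights:
  weight 0: 1 codewords.
  weight 3: 2 codewords.
  weight 4: 5 codewords.
  weight 5: 4 codewords.
  weight 6: 2 codewords.
  weight 7: 2 codewords.
Minimum distance d = smallest w > 0 with A_w > 0 = 3.
Sanity: Σ A_w = 16 = 2^4 = 16 ✓.


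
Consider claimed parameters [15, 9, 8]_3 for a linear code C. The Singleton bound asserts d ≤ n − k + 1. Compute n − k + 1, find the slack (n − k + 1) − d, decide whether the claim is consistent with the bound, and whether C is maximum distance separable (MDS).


Singleton RHS = n − k + 1 = 7, slack = -1, bound violated (no such code; not MDS).

Singleton bound: d ≤ n − k + 1.
Here n = 15, k = 9, so n − k + 1 = 7.
Given d = 8, check d ≤ 7: NO.
Slack = (n − k + 1) − d = -1.
The slack is negative: d = 8 exceeds n − k + 1 = 7 by 1, so the Singleton bound is violated and no linear [15, 9, 8]_3 code can exist. In particular it is not MDS (MDS requires d = n − k + 1 exactly).
Description: the claimed parameters are [15, 9, 8]_3; such a code would be impossible (violates the Singleton bound).


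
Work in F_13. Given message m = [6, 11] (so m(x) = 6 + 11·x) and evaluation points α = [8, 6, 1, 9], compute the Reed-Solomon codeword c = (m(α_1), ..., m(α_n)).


c = [3, 7, 4, 1]

Message polynomial: m(x) = 6 + 11·x (mod 13).
For each evaluation point α_i, compute m(α_i) mod 13:
  α_1 = 8: Horner steps 11 → 3, so m(8) = 3.
  α_2 = 6: Horner steps 11 → 7, so m(6) = 7.
  α_3 = 1: Horner steps 11 → 4, so m(1) = 4.
  α_4 = 9: Horner steps 11 → 1, so m(9) = 1.
Codeword c = [3, 7, 4, 1] ∈ F_13^4.


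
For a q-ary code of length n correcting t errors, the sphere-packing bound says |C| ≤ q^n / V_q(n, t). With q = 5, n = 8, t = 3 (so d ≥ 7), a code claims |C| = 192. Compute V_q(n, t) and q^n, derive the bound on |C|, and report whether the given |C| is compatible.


V_q(n, t) = 4065, q^n = 390625, Hamming bound = 96, |C| = 192 > bound (violated).

Step 1: Compute V_q(n, t) = Σ_{j=0}^3 C(n, j) (q−1)^j.
  j = 0: C(8,0)·(4)^0 = 1·1 = 1.
  j = 1: C(8,1)·(4)^1 = 8·4 = 32.
  j = 2: C(8,2)·(4)^2 = 28·16 = 448.
  j = 3: C(8,3)·(4)^3 = 56·64 = 3584.
  V_q(n, t) = 1 + 32 + 448 + 3584 = 4065.
Step 2: q^n = 5^8 = 390625.
Step 3: Hamming bound ⌊q^n / V_q(n,t)⌋ = ⌊390625/4065⌋ = 96.
Step 4: Compare |C| = 192 to 96: violated.
The claimed |C| lies above the Hamming bound, so no 5-ary code of length 8 with d ≥ 7 can have 192 codewords.


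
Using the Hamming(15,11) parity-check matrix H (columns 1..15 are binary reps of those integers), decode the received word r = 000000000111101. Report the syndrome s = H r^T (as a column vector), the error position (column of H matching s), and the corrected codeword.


s = (1, 1, 1, 1)^T, error position = 15, corrected codeword c = 000000000111100

Compute s = H r^T mod 2 one row at a time:
  s_1 = 0 + 0 + 1 + 1 + 1 + 1 + 0 + 1 = 5 ≡ 1 (mod 2).
  s_2 = 0 + 0 + 0 + 0 + 1 + 1 + 0 + 1 = 3 ≡ 1 (mod 2).
  s_3 = 0 + 0 + 0 + 0 + 1 + 1 + 0 + 1 = 3 ≡ 1 (mod 2).
  s_4 = 0 + 0 + 0 + 0 + 0 + 1 + 1 + 1 = 3 ≡ 1 (mod 2).
s = (1, 1, 1, 1)^T — this equals column 15 of H (binary 1111), so error is at position 15.
Correct: flip bit 15 of r = 000000000111101 to get c = 000000000111100.


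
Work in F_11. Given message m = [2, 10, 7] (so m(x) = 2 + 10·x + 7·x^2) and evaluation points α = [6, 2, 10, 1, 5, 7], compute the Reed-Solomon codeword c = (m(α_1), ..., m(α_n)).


c = [6, 6, 10, 8, 7, 8]

Message polynomial: m(x) = 2 + 10·x + 7·x^2 (mod 11).
For each evaluation point α_i, compute m(α_i) mod 11:
  α_1 = 6: Horner steps 7 → 8 → 6, so m(6) = 6.
  α_2 = 2: Horner steps 7 → 2 → 6, so m(2) = 6.
  α_3 = 10: Horner steps 7 → 3 → 10, so m(10) = 10.
  α_4 = 1: Horner steps 7 → 6 → 8, so m(1) = 8.
  α_5 = 5: Horner steps 7 → 1 → 7, so m(5) = 7.
  α_6 = 7: Horner steps 7 → 4 → 8, so m(7) = 8.
Codeword c = [6, 6, 10, 8, 7, 8] ∈ F_11^6.


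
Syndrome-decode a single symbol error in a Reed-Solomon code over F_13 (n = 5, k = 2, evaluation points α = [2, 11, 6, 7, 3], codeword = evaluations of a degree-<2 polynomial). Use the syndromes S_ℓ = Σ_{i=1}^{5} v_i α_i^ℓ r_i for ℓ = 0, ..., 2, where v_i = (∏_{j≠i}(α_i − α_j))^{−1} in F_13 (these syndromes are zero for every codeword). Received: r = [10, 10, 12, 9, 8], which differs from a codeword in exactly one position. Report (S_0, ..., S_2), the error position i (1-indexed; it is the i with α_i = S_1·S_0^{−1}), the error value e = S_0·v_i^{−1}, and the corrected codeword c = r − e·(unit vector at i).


S = (7, 1, 2), error at position 1, error magnitude e = 12, c = [11, 10, 12, 9, 8].

Step 1: column multipliers v_i = (∏_{j≠i}(α_i − α_j))^{−1} mod 13.
  i = 1 (α = 2): (2−11)(2−6)(2−7)(2−3) = (−9)·(−4)·(−5)·(−1) = 180 ≡ 11, so v_1 = 11^{−1} = 6 (mod 13).
  i = 2 (α = 11): (11−2)(11−6)(11−7)(11−3) = 9·5·4·8 = 1440 ≡ 10, so v_2 = 10^{−1} = 4 (mod 13).
  i = 3 (α = 6): (6−2)(6−11)(6−7)(6−3) = 4·(−5)·(−1)·3 = 60 ≡ 8, so v_3 = 8^{−1} = 5 (mod 13).
  i = 4 (α = 7): (7−2)(7−11)(7−6)(7−3) = 5·(−4)·1·4 = −80 ≡ 11, so v_4 = 11^{−1} = 6 (mod 13).
  i = 5 (α = 3): (3−2)(3−11)(3−6)(3−7) = 1·(−8)·(−3)·(−4) = −96 ≡ 8, so v_5 = 8^{−1} = 5 (mod 13).
  v = [6, 4, 5, 6, 5].
Step 2: syndromes of r = [10, 10, 12, 9, 8] (all sums mod 13).
  S_0 = Σ v_i r_i = 6·10 + 4·10 + 5·12 + 6·9 + 5·8 = 254 ≡ 7.
  S_1 = Σ v_i α_i r_i = 6·2·10 + 4·11·10 + 5·6·12 + 6·7·9 + 5·3·8 = 1418 ≡ 1.
  α_i^2 mod 13 = [4, 4, 10, 10, 9].
  S_2 = Σ v_i α_i^2 r_i = 6·4·10 + 4·4·10 + 5·10·12 + 6·10·9 + 5·9·8 = 1900 ≡ 2.
  S = (7, 1, 2) ≠ 0, so r is not a codeword (an error is present).
Step 3: locate the error. For a single error e at position i, S_ℓ = v_i·e·α_i^ℓ, so α_err = S_1/S_0.
  S_0^{−1} = 7^{−1} = 2 (mod 13), so α_err = 1·2 = 2 ≡ 2 = α_1. Error position i = 1.
  Consistency check: S_2/S_1 = 2·1 = 2 ≡ 2 = α_err ✓ (single-error assumption holds).
Step 4: error magnitude e = S_0/v_1 = S_0·∏_{j≠1}(α_1 − α_j) = 7·11 = 77 ≡ 12 (mod 13).
Step 5: correct position 1: c_1 = r_1 − e = 10 − 12 ≡ 11 (mod 13). Hence c = [11, 10, 12, 9, 8].
  Check: interpolating c through the α_i gives m(x) = 4 + 10·x (degree < 2) with m(α_i) = c_i for every i, so c is indeed a codeword.


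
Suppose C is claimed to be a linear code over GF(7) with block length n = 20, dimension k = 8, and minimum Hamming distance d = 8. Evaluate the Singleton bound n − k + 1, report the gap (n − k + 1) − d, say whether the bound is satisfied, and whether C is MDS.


Singleton RHS = n − k + 1 = 13, slack = 5, bound satisfied, not MDS.

Singleton bound: d ≤ n − k + 1.
Here n = 20, k = 8, so n − k + 1 = 13.
Given d = 8, check d ≤ 13: YES.
Slack = (n − k + 1) − d = 5.
The code is NOT MDS (slack = 5 > 0).
Description: the claimed parameters are [20, 8, 8]_7; such a code would be non-MDS.


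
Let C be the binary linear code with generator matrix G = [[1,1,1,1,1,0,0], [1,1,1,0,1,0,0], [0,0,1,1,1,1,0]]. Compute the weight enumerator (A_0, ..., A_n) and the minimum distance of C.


Weight distribution: A_0 = 1, A_1 = 1, A_3 = 2, A_4 = 3, A_5 = 1. Minimum distance d = 1.

Enumerate all 2^3 = 8 messages m ∈ F_2^3.
For each, compute codeword c = mG in F_2^7, then tally its weight.
  m = 000 → c = 0000000, weight = 0.
  m = 100 → c = 1111100, weight = 5.
  m = 010 → c = 1110100, weight = 4.
  m = 110 → c = 0001000, weight = 1.
  m = 001 → c = 0011110, weight = 4.
  m = 101 → c = 1100010, weight = 3.
  m = 011 → c = 1101010, weight = 4.
  m = 111 → c = 0010110, weight = 3.
Tally weights:
  weight 0: 1 codewords.
  weight 1: 1 codewords.
  weight 3: 2 codewords.
  weight 4: 3 codewords.
  weight 5: 1 codewords.
Minimum distance d = smallest w > 0 with A_w > 0 = 1.
Sanity: Σ A_w = 8 = 2^3 = 8 ✓.


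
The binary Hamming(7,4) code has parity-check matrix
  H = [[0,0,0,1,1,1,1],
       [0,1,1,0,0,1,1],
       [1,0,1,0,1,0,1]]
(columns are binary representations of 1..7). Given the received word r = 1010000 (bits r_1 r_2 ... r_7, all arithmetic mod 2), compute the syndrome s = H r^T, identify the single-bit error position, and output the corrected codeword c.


s = (0, 1, 0)^T, error position = 2, corrected codeword c = 1110000

Compute s = H r^T mod 2 one row at a time:
  s_1 = 0 + 0 + 0 + 0 = 0 ≡ 0 (mod 2).
  s_2 = 0 + 1 + 0 + 0 = 1 ≡ 1 (mod 2).
  s_3 = 1 + 1 + 0 + 0 = 2 ≡ 0 (mod 2).
s = (0, 1, 0)^T — this equals column 2 of H (binary 010), so error is at position 2.
Correct: flip bit 2 of r = 1010000 to get c = 1110000.


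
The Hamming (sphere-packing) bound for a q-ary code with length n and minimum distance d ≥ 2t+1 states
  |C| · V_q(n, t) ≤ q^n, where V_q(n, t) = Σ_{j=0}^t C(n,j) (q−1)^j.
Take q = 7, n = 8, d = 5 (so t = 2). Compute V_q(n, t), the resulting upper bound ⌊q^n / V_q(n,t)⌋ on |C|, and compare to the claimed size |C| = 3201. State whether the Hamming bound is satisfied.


V_q(n, t) = 1057, q^n = 5764801, Hamming bound = 5453, |C| = 3201 ≤ bound (satisfied).

Step 1: Compute V_q(n, t) = Σ_{j=0}^2 C(n, j) (q−1)^j.
  j = 0: C(8,0)·(6)^0 = 1·1 = 1.
  j = 1: C(8,1)·(6)^1 = 8·6 = 48.
  j = 2: C(8,2)·(6)^2 = 28·36 = 1008.
  V_q(n, t) = 1 + 48 + 1008 = 1057.
Step 2: q^n = 7^8 = 5764801.
Step 3: Hamming bound ⌊q^n / V_q(n,t)⌋ = ⌊5764801/1057⌋ = 5453.
Step 4: Compare |C| = 3201 to 5453: satisfied.
The claimed |C| lies below the Hamming bound.


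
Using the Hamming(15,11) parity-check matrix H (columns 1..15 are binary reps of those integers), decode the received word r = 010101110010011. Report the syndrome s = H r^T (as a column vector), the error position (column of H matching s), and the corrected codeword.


s = (0, 1, 0, 1)^T, error position = 5, corrected codeword c = 010111110010011

Compute s = H r^T mod 2 one row at a time:
  s_1 = 1 + 0 + 0 + 1 + 0 + 0 + 1 + 1 = 4 ≡ 0 (mod 2).
  s_2 = 1 + 0 + 1 + 1 + 0 + 0 + 1 + 1 = 5 ≡ 1 (mod 2).
  s_3 = 1 + 0 + 1 + 1 + 0 + 1 + 1 + 1 = 6 ≡ 0 (mod 2).
  s_4 = 0 + 0 + 0 + 1 + 0 + 1 + 0 + 1 = 3 ≡ 1 (mod 2).
s = (0, 1, 0, 1)^T — this equals column 5 of H (binary 0101), so error is at position 5.
Correct: flip bit 5 of r = 010101110010011 to get c = 010111110010011.


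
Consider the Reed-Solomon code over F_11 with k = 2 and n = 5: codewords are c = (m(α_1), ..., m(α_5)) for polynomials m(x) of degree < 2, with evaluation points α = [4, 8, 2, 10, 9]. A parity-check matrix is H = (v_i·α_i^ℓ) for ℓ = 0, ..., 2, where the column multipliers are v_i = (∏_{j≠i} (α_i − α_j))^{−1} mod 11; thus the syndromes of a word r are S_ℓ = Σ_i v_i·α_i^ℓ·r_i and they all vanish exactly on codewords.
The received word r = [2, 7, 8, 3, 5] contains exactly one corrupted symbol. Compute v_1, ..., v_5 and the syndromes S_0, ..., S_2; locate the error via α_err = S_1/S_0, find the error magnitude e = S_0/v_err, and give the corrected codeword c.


S = (10, 7, 6), error at position 1, error magnitude e = 9, c = [4, 7, 8, 3, 5].

Step 1: column multipliers v_i = (∏_{j≠i}(α_i − α_j))^{−1} mod 11.
  i = 1 (α = 4): (4−8)(4−2)(4−10)(4−9) = (−4)·2·(−6)·(−5) = −240 ≡ 2, so v_1 = 2^{−1} = 6 (mod 11).
  i = 2 (α = 8): (8−4)(8−2)(8−10)(8−9) = 4·6·(−2)·(−1) = 48 ≡ 4, so v_2 = 4^{−1} = 3 (mod 11).
  i = 3 (α = 2): (2−4)(2−8)(2−10)(2−9) = (−2)·(−6)·(−8)·(−7) = 672 ≡ 1, so v_3 = 1^{−1} = 1 (mod 11).
  i = 4 (α = 10): (10−4)(10−8)(10−2)(10−9) = 6·2·8·1 = 96 ≡ 8, so v_4 = 8^{−1} = 7 (mod 11).
  i = 5 (α = 9): (9−4)(9−8)(9−2)(9−10) = 5·1·7·(−1) = −35 ≡ 9, so v_5 = 9^{−1} = 5 (mod 11).
  v = [6, 3, 1, 7, 5].
Step 2: syndromes of r = [2, 7, 8, 3, 5] (all sums mod 11).
  S_0 = Σ v_i r_i = 6·2 + 3·7 + 1·8 + 7·3 + 5·5 = 87 ≡ 10.
  S_1 = Σ v_i α_i r_i = 6·4·2 + 3·8·7 + 1·2·8 + 7·10·3 + 5·9·5 = 667 ≡ 7.
  α_i^2 mod 11 = [5, 9, 4, 1, 4].
  S_2 = Σ v_i α_i^2 r_i = 6·5·2 + 3·9·7 + 1·4·8 + 7·1·3 + 5·4·5 = 402 ≡ 6.
  S = (10, 7, 6) ≠ 0, so r is not a codeword (an error is present).
Step 3: locate the error. For a single error e at position i, S_ℓ = v_i·e·α_i^ℓ, so α_err = S_1/S_0.
  S_0^{−1} = 10^{−1} = 10 (mod 11), so α_err = 7·10 = 70 ≡ 4 = α_1. Error position i = 1.
  Consistency check: S_2/S_1 = 6·8 = 48 ≡ 4 = α_err ✓ (single-error assumption holds).
Step 4: error magnitude e = S_0/v_1 = S_0·∏_{j≠1}(α_1 − α_j) = 10·2 = 20 ≡ 9 (mod 11).
Step 5: correct position 1: c_1 = r_1 − e = 2 − 9 ≡ 4 (mod 11). Hence c = [4, 7, 8, 3, 5].
  Check: interpolating c through the α_i gives m(x) = 1 + 9·x (degree < 2) with m(α_i) = c_i for every i, so c is indeed a codeword.


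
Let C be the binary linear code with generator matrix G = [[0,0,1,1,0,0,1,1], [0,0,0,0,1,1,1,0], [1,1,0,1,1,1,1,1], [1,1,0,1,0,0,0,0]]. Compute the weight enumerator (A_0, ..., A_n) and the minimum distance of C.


Weight distribution: A_0 = 1, A_1 = 1, A_3 = 3, A_4 = 5, A_5 = 3, A_6 = 2, A_7 = 1. Minimum distance d = 1.

Enumerate all 2^4 = 16 messages m ∈ F_2^4.
For each, compute codeword c = mG in F_2^8, then tally its weight.
  m = 0000 → c = 00000000, weight = 0.
  m = 1000 → c = 00110011, weight = 4.
  m = 0100 → c = 00001110, weight = 3.
  m = 1100 → c = 00111101, weight = 5.
  m = 0010 → c = 11011111, weight = 7.
  m = 1010 → c = 11101100, weight = 5.
  m = 0110 → c = 11010001, weight = 4.
  m = 1110 → c = 11100010, weight = 4.
  m = 0001 → c = 11010000, weight = 3.
  m = 1001 → c = 11100011, weight = 5.
  m = 0101 → c = 11011110, weight = 6.
  m = 1101 → c = 11101101, weight = 6.
  m = 0011 → c = 00001111, weight = 4.
  m = 1011 → c = 00111100, weight = 4.
  m = 0111 → c = 00000001, weight = 1.
  m = 1111 → c = 00110010, weight = 3.
Tally weights:
  weight 0: 1 codewords.
  weight 1: 1 codewords.
  weight 3: 3 codewords.
  weight 4: 5 codewords.
  weight 5: 3 codewords.
  weight 6: 2 codewords.
  weight 7: 1 codewords.
Minimum distance d = smallest w > 0 with A_w > 0 = 1.
Sanity: Σ A_w = 16 = 2^4 = 16 ✓.


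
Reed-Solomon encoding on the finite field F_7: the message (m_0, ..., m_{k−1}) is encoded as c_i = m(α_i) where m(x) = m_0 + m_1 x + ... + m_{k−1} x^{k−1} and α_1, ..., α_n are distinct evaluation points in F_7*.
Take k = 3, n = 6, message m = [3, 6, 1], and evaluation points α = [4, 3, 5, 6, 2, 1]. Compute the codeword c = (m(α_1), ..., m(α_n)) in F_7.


c = [1, 2, 2, 5, 5, 3]

Message polynomial: m(x) = 3 + 6·x + 1·x^2 (mod 7).
For each evaluation point α_i, compute m(α_i) mod 7:
  α_1 = 4: Horner steps 1 → 3 → 1, so m(4) = 1.
  α_2 = 3: Horner steps 1 → 2 → 2, so m(3) = 2.
  α_3 = 5: Horner steps 1 → 4 → 2, so m(5) = 2.
  α_4 = 6: Horner steps 1 → 5 → 5, so m(6) = 5.
  α_5 = 2: Horner steps 1 → 1 → 5, so m(2) = 5.
  α_6 = 1: Horner steps 1 → 0 → 3, so m(1) = 3.
Codeword c = [1, 2, 2, 5, 5, 3] ∈ F_7^6.


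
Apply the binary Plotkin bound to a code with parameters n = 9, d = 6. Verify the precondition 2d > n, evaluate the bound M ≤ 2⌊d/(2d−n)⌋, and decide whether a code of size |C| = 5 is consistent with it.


Plotkin bound M ≤ 4; given |C| = 5 > bound (violated).

Check applicability: 2d = 12, n = 9.
2d − n = 3 > 0, so Plotkin applies.
Compute d/(2d−n) = 6/3 ≈ 2.0000.
⌊d/(2d−n)⌋ = 2.
Plotkin bound: M ≤ 2·2 = 4.
Given |C| = 5, check: VIOLATED.
This |C| is above the Plotkin bound, so no binary code with n = 9, d = 6 and 5 codewords exists.


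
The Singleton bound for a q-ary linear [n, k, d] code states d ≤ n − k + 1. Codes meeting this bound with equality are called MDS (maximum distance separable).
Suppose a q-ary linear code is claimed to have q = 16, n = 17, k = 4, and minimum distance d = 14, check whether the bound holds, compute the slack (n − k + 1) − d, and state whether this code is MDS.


Singleton RHS = n − k + 1 = 14, slack = 0, bound satisfied, MDS.

Singleton bound: d ≤ n − k + 1.
Here n = 17, k = 4, so n − k + 1 = 14.
Given d = 14, check d ≤ 14: YES.
Slack = (n − k + 1) − d = 0.
The code is MDS (slack = 0).
Description: the claimed parameters are [17, 4, 14]_16; such a code would be MDS (meets Singleton bound).


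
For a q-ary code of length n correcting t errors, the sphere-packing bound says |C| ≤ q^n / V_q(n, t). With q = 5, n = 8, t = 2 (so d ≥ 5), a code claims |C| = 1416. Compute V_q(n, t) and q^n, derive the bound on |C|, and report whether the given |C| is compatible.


V_q(n, t) = 481, q^n = 390625, Hamming bound = 812, |C| = 1416 > bound (violated).

Step 1: Compute V_q(n, t) = Σ_{j=0}^2 C(n, j) (q−1)^j.
  j = 0: C(8,0)·(4)^0 = 1·1 = 1.
  j = 1: C(8,1)·(4)^1 = 8·4 = 32.
  j = 2: C(8,2)·(4)^2 = 28·16 = 448.
  V_q(n, t) = 1 + 32 + 448 = 481.
Step 2: q^n = 5^8 = 390625.
Step 3: Hamming bound ⌊q^n / V_q(n,t)⌋ = ⌊390625/481⌋ = 812.
Step 4: Compare |C| = 1416 to 812: violated.
The claimed |C| lies above the Hamming bound, so no 5-ary code of length 8 with d ≥ 5 can have 1416 codewords.


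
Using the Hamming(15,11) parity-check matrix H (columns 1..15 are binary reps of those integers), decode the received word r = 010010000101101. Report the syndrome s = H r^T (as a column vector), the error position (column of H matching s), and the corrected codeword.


s = (0, 0, 1, 1)^T, error position = 3, corrected codeword c = 011010000101101

Compute s = H r^T mod 2 one row at a time:
  s_1 = 0 + 0 + 1 + 0 + 1 + 1 + 0 + 1 = 4 ≡ 0 (mod 2).
  s_2 = 0 + 1 + 0 + 0 + 1 + 1 + 0 + 1 = 4 ≡ 0 (mod 2).
  s_3 = 1 + 0 + 0 + 0 + 1 + 0 + 0 + 1 = 3 ≡ 1 (mod 2).
  s_4 = 0 + 0 + 1 + 0 + 0 + 0 + 1 + 1 = 3 ≡ 1 (mod 2).
s = (0, 0, 1, 1)^T — this equals column 3 of H (binary 0011), so error is at position 3.
Correct: flip bit 3 of r = 010010000101101 to get c = 011010000101101.


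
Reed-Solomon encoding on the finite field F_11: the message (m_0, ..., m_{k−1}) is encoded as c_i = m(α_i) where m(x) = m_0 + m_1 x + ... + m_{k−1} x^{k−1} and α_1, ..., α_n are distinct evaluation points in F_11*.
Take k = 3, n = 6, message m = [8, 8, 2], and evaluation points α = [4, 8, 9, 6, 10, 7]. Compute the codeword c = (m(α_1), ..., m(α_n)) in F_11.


c = [6, 2, 0, 7, 2, 8]

Message polynomial: m(x) = 8 + 8·x + 2·x^2 (mod 11).
For each evaluation point α_i, compute m(α_i) mod 11:
  α_1 = 4: Horner steps 2 → 5 → 6, so m(4) = 6.
  α_2 = 8: Horner steps 2 → 2 → 2, so m(8) = 2.
  α_3 = 9: Horner steps 2 → 4 → 0, so m(9) = 0.
  α_4 = 6: Horner steps 2 → 9 → 7, so m(6) = 7.
  α_5 = 10: Horner steps 2 → 6 → 2, so m(10) = 2.
  α_6 = 7: Horner steps 2 → 0 → 8, so m(7) = 8.
Codeword c = [6, 2, 0, 7, 2, 8] ∈ F_11^6.


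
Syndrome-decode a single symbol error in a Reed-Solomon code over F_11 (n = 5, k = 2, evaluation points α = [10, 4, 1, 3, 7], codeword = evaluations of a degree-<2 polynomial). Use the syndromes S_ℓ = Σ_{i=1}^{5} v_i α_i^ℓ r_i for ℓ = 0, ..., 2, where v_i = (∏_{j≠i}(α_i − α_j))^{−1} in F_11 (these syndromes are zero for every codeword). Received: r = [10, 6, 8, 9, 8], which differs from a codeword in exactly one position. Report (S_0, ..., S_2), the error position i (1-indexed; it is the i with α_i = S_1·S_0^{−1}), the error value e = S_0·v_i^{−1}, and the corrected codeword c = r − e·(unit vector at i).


S = (3, 3, 3), error at position 3, error magnitude e = 4, c = [10, 6, 4, 9, 8].

Step 1: column multipliers v_i = (∏_{j≠i}(α_i − α_j))^{−1} mod 11.
  i = 1 (α = 10): (10−4)(10−1)(10−3)(10−7) = 6·9·7·3 = 1134 ≡ 1, so v_1 = 1^{−1} = 1 (mod 11).
  i = 2 (α = 4): (4−10)(4−1)(4−3)(4−7) = (−6)·3·1·(−3) = 54 ≡ 10, so v_2 = 10^{−1} = 10 (mod 11).
  i = 3 (α = 1): (1−10)(1−4)(1−3)(1−7) = (−9)·(−3)·(−2)·(−6) = 324 ≡ 5, so v_3 = 5^{−1} = 9 (mod 11).
  i = 4 (α = 3): (3−10)(3−4)(3−1)(3−7) = (−7)·(−1)·2·(−4) = −56 ≡ 10, so v_4 = 10^{−1} = 10 (mod 11).
  i = 5 (α = 7): (7−10)(7−4)(7−1)(7−3) = (−3)·3·6·4 = −216 ≡ 4, so v_5 = 4^{−1} = 3 (mod 11).
  v = [1, 10, 9, 10, 3].
Step 2: syndromes of r = [10, 6, 8, 9, 8] (all sums mod 11).
  S_0 = Σ v_i r_i = 1·10 + 10·6 + 9·8 + 10·9 + 3·8 = 256 ≡ 3.
  S_1 = Σ v_i α_i r_i = 1·10·10 + 10·4·6 + 9·1·8 + 10·3·9 + 3·7·8 = 850 ≡ 3.
  α_i^2 mod 11 = [1, 5, 1, 9, 5].
  S_2 = Σ v_i α_i^2 r_i = 1·1·10 + 10·5·6 + 9·1·8 + 10·9·9 + 3·5·8 = 1312 ≡ 3.
  S = (3, 3, 3) ≠ 0, so r is not a codeword (an error is present).
Step 3: locate the error. For a single error e at position i, S_ℓ = v_i·e·α_i^ℓ, so α_err = S_1/S_0.
  S_0^{−1} = 3^{−1} = 4 (mod 11), so α_err = 3·4 = 12 ≡ 1 = α_3. Error position i = 3.
  Consistency check: S_2/S_1 = 3·4 = 12 ≡ 1 = α_err ✓ (single-error assumption holds).
Step 4: error magnitude e = S_0/v_3 = S_0·∏_{j≠3}(α_3 − α_j) = 3·5 = 15 ≡ 4 (mod 11).
Step 5: correct position 3: c_3 = r_3 − e = 8 − 4 ≡ 4 (mod 11). Hence c = [10, 6, 4, 9, 8].
  Check: interpolating c through the α_i gives m(x) = 7 + 8·x (degree < 2) with m(α_i) = c_i for every i, so c is indeed a codeword.
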